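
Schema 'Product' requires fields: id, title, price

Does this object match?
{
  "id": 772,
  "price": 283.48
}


Checking required fields...
Missing: title
Invalid - missing required field 'title'


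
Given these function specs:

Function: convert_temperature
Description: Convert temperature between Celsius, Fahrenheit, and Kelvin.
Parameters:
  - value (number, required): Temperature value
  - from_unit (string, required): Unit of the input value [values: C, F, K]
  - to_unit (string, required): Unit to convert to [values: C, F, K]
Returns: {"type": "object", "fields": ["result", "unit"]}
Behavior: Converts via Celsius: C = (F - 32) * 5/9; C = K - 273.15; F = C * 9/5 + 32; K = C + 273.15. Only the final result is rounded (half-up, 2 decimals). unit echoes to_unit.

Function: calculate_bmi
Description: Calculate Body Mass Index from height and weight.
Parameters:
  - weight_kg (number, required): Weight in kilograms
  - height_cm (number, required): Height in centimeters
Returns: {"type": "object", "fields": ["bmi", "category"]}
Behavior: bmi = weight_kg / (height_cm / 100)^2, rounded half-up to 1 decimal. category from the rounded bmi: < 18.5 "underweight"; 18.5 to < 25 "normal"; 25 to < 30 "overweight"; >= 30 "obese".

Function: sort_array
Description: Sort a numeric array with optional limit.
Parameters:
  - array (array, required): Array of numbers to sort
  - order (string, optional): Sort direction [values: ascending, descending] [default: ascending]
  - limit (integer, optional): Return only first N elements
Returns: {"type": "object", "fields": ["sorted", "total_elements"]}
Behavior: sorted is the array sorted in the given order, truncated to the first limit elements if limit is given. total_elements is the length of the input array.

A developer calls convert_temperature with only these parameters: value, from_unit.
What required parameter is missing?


Required parameters: value, from_unit, to_unit
Provided: value, from_unit
Missing: to_unit
to_unit


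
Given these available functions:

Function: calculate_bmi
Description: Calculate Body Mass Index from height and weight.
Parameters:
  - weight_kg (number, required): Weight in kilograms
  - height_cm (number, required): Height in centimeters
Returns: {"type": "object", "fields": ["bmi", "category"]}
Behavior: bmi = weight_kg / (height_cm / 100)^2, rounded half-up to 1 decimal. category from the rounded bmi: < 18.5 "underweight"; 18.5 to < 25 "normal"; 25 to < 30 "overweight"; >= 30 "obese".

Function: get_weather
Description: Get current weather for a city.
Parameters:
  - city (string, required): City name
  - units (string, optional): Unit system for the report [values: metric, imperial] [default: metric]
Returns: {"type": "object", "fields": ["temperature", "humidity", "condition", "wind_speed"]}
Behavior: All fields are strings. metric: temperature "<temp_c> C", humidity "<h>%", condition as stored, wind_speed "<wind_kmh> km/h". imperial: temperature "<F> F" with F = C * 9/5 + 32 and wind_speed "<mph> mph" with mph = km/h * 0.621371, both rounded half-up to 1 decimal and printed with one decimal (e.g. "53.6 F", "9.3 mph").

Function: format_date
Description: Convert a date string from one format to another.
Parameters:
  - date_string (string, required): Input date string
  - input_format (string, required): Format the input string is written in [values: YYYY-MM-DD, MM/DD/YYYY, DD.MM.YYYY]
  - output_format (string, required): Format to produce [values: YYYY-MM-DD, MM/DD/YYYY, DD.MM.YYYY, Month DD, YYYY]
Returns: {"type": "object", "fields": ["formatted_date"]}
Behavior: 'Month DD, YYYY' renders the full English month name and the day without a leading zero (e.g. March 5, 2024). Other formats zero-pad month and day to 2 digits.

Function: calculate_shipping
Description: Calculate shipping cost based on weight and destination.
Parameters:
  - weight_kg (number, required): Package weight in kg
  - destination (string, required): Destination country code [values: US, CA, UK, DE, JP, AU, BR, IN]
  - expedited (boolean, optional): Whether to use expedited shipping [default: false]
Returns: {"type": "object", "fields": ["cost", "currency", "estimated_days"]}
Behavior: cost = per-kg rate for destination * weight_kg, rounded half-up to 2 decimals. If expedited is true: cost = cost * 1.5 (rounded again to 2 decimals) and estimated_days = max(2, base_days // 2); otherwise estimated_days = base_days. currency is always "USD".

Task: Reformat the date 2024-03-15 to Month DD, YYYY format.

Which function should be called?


The task needs a function whose description is: Convert a date string from one format to another.
format_date


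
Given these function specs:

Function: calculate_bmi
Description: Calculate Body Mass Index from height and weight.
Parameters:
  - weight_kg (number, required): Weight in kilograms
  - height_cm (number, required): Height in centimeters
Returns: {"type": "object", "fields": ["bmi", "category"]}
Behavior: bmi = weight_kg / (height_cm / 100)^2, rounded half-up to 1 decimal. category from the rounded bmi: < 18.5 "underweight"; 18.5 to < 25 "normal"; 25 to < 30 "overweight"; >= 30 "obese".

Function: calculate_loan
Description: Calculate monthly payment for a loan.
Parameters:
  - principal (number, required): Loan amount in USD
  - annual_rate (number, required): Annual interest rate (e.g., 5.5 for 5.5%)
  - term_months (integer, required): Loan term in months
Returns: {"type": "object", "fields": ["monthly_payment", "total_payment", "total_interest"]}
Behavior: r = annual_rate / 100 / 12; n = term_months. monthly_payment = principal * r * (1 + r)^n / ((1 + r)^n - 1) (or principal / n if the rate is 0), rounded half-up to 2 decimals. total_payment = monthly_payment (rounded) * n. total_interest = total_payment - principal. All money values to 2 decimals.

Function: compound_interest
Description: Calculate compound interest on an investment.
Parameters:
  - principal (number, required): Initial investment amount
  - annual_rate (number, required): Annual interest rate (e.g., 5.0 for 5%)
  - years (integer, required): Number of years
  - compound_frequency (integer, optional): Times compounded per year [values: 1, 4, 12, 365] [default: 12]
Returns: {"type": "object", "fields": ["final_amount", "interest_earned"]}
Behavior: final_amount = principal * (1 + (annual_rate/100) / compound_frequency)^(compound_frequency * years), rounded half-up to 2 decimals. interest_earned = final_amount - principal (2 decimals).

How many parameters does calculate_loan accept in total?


Parameters of calculate_loan: principal (required), annual_rate (required), term_months (required)
Total:
3


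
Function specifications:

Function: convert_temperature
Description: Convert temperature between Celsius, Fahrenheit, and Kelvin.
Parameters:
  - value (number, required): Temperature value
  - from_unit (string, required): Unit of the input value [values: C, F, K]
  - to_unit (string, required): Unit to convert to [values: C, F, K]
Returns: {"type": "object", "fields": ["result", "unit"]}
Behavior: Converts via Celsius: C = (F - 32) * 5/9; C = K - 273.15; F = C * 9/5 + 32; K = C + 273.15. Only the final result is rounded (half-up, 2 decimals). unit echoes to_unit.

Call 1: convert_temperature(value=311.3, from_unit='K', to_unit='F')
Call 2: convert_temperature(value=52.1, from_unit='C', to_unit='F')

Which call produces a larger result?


Call 1:
  To C: 311.3 - 273.15 = 38.15
  To F: 38.15 * 9/5 + 32 = 100.67
  Round to 2 decimals: 100.67
  -> 100.67 F
Call 2:
  Input already in C: 52.1
  To F: 52.1 * 9/5 + 32 = 125.78
  Round to 2 decimals: 125.78
  -> 125.78 F
Call 2 (125.78 F)


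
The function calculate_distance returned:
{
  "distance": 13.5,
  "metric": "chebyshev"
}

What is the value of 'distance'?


13.5


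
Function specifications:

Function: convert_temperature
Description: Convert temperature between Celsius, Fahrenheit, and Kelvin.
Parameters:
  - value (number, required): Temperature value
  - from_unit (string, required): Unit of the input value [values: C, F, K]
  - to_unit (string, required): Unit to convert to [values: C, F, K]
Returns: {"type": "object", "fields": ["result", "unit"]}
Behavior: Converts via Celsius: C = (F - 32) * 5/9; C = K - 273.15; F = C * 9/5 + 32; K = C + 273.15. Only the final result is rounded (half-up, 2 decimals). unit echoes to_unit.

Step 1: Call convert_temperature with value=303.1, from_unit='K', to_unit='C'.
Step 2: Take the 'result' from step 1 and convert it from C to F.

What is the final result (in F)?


Step 1: convert_temperature(value=303.1, from_unit=K, to_unit=C)
  To C: 303.1 - 273.15 = 29.95
  Target is C: 29.95
  Round to 2 decimals: 29.95
  -> result = 29.95 C
Step 2: convert_temperature(value=29.95, from_unit=C, to_unit=F)
  Input already in C: 29.95
  To F: 29.95 * 9/5 + 32 = 85.91
  Round to 2 decimals: 85.91
  -> result = 85.91 F
85.91 F


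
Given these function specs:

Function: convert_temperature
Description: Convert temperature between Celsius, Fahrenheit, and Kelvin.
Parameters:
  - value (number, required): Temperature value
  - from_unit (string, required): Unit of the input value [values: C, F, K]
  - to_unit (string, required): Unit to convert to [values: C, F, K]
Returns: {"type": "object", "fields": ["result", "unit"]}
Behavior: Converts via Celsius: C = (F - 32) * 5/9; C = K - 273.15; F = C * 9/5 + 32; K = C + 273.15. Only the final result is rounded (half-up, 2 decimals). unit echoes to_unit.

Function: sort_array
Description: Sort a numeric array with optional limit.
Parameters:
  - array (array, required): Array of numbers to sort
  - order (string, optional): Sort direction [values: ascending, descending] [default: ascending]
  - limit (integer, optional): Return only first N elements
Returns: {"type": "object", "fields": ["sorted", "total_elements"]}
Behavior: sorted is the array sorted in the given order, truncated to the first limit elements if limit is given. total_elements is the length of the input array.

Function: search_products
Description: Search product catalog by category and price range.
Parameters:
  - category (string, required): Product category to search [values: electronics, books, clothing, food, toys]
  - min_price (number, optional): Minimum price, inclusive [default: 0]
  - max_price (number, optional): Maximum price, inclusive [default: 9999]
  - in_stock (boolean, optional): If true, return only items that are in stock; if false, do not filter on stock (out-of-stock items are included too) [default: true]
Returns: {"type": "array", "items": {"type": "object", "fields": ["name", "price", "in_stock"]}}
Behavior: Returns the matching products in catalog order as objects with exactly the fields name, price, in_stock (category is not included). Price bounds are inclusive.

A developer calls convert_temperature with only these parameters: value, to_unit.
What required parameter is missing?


Required parameters: value, from_unit, to_unit
Provided: value, to_unit
Missing: from_unit
from_unit


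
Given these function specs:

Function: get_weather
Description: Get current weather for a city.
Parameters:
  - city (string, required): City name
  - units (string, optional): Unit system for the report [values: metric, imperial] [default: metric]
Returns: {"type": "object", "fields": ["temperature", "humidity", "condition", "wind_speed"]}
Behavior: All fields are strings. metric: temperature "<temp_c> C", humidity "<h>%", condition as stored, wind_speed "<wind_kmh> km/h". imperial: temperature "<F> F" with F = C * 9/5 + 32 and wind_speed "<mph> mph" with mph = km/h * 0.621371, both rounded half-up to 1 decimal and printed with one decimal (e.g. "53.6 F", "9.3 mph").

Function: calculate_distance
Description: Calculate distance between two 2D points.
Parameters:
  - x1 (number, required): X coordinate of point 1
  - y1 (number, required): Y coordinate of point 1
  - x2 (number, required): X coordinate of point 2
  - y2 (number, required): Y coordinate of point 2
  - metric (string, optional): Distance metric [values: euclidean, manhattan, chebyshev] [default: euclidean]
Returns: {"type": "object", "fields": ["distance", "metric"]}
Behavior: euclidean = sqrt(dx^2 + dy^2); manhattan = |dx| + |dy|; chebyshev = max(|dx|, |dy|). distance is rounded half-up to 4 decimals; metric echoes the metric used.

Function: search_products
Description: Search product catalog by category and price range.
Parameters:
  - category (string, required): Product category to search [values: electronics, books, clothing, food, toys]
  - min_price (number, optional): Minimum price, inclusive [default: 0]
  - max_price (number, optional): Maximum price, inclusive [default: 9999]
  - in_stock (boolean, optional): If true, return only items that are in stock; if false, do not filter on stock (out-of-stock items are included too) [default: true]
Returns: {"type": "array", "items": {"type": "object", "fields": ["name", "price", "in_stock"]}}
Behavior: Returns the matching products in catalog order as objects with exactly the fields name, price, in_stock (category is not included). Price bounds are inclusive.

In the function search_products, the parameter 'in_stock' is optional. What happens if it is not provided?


The search_products spec declares:
  - in_stock (boolean, optional): If true, return only items that are in stock; if false, do not filter on stock (out-of-stock items are included too) [default: true]
It defaults to true


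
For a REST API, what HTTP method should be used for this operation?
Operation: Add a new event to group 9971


GET = read, POST = create, PUT = update/replace, DELETE = remove
This operation is a create.
POST


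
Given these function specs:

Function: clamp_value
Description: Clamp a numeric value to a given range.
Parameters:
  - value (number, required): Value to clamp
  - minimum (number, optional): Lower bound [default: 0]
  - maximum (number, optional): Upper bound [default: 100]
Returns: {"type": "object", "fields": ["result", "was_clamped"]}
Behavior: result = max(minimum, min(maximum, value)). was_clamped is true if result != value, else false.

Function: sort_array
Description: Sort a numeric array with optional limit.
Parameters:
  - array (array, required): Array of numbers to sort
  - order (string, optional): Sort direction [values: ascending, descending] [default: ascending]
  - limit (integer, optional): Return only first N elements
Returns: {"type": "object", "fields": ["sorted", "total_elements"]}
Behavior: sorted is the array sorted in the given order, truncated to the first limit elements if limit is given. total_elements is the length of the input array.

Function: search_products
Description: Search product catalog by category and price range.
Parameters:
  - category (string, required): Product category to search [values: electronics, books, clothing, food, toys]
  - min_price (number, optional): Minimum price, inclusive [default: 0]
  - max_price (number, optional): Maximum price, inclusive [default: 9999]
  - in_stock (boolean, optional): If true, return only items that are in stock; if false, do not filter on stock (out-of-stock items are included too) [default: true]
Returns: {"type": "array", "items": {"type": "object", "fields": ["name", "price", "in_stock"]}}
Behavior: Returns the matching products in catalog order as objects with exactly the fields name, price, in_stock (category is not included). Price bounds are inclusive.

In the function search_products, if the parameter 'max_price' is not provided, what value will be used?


The search_products spec declares:
  - max_price (number, optional): Maximum price, inclusive [default: 9999]
Default:
9999


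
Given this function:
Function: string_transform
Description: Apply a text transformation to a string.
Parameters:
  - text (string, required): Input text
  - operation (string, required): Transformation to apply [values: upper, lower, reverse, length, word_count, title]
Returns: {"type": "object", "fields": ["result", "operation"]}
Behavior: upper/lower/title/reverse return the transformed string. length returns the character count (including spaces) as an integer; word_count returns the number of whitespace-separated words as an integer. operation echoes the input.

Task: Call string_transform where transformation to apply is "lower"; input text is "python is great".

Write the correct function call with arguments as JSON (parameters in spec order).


Mapping each described value to its parameter name:
  'Transformation to apply' -> operation = "lower"
  'Input text' -> text = "python is great"
string_transform({"text": "python is great", "operation": "lower"})


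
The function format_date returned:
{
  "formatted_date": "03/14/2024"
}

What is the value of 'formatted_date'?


03/14/2024


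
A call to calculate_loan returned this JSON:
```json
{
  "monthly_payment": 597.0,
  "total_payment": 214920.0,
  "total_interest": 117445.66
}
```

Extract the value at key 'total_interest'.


117445.66


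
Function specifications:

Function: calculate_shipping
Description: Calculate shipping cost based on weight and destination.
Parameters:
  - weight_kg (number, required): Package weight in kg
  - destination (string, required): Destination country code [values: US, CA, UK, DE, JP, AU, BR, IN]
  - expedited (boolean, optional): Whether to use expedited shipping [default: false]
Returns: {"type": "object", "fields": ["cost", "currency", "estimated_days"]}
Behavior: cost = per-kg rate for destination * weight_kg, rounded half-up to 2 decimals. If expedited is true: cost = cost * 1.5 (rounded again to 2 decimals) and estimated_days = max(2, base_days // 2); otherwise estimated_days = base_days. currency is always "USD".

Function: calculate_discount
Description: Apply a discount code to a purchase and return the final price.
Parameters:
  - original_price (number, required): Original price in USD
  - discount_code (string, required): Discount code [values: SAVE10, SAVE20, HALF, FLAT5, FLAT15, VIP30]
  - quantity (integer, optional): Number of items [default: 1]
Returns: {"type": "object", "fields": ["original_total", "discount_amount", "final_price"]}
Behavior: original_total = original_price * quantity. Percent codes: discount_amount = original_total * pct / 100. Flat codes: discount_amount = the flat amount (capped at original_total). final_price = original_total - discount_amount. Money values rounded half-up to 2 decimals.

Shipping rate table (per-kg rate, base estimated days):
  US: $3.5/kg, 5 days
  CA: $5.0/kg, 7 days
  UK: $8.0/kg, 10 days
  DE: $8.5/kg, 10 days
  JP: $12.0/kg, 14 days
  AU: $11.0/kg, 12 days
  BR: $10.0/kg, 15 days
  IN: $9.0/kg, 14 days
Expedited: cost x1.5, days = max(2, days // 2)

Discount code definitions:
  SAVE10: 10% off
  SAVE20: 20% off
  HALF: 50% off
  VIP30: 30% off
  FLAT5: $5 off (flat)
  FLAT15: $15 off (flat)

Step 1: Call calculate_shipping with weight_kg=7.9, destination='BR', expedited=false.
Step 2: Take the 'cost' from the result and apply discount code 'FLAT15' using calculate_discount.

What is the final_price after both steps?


Step 1: calculate_shipping(weight_kg=7.9, destination=BR, expedited=false)
  Rate for BR: $10.0/kg, base 15 days
  cost = 10.0 * 7.9 = 79 -> 79.00
  expedited not set/false: estimated_days = 15
  -> cost = 79.00 USD
Step 2: calculate_discount(original_price=79.0, discount_code=FLAT15, quantity=1)
  original_total = 79.0 * 1 = 79.00
  FLAT15 = $15 flat: discount_amount = min(15.00, 79.00) = 15.00
  final_price = 79.00 - 15.00 = 64.00
  -> final_price = 64.00
$64.00


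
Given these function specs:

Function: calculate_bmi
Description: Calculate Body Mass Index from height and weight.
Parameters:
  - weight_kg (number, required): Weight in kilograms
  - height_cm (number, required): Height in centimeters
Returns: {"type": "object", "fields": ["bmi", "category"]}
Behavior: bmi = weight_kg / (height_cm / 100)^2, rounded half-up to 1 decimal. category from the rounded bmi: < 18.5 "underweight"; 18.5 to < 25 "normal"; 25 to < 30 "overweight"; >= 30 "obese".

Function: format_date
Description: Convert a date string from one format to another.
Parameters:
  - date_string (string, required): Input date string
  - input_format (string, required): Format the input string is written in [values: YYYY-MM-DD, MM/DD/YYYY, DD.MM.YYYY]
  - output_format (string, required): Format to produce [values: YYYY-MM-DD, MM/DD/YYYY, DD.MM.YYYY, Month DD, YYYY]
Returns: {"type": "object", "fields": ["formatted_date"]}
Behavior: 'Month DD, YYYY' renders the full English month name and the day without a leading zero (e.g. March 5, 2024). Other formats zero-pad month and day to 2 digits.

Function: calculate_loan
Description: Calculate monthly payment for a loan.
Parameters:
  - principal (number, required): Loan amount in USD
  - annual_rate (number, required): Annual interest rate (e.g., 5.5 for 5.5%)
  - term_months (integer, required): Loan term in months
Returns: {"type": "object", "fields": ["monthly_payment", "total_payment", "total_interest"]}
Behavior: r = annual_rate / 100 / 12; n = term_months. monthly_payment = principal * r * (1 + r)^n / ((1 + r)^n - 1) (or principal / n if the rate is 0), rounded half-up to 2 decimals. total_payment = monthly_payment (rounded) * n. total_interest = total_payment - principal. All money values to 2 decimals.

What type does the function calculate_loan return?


The calculate_loan spec declares Returns: {"type": "object", "fields": ["monthly_payment", "total_payment", "total_interest"]}
Type:
object


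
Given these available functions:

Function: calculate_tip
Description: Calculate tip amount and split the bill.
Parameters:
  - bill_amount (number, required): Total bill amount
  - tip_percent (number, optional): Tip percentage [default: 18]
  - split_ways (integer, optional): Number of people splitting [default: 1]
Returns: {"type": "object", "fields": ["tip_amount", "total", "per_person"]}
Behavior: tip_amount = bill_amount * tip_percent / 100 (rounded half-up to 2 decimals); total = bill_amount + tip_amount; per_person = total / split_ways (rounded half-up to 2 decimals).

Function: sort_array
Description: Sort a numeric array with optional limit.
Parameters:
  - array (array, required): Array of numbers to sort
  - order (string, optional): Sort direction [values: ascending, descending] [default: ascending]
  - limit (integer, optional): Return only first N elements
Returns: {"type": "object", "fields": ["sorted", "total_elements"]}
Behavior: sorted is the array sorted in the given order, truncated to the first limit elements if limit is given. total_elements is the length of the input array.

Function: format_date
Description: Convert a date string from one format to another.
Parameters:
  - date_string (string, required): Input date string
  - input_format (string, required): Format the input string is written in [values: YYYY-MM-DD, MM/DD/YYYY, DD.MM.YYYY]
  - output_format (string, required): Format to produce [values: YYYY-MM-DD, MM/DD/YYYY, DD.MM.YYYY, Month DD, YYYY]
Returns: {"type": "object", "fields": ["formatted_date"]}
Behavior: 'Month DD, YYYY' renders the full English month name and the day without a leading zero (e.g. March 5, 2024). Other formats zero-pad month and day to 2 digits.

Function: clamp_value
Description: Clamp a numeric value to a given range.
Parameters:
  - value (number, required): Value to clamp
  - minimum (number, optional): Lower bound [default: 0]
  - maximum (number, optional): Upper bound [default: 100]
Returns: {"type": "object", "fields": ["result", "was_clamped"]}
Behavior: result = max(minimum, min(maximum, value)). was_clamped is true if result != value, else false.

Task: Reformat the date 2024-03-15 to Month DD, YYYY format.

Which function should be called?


The task needs a function whose description is: Convert a date string from one format to another.
format_date


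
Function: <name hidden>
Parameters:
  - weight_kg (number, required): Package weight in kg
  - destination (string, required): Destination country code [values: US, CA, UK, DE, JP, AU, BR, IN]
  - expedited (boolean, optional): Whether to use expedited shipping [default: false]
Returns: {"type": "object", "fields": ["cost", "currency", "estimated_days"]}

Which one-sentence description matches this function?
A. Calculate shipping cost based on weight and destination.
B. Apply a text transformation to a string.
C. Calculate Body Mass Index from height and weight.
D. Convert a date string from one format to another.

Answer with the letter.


Parameters weight_kg, destination, expedited and return ["cost", "currency", "estimated_days"] fit: Calculate shipping cost based on weight and destination.
A


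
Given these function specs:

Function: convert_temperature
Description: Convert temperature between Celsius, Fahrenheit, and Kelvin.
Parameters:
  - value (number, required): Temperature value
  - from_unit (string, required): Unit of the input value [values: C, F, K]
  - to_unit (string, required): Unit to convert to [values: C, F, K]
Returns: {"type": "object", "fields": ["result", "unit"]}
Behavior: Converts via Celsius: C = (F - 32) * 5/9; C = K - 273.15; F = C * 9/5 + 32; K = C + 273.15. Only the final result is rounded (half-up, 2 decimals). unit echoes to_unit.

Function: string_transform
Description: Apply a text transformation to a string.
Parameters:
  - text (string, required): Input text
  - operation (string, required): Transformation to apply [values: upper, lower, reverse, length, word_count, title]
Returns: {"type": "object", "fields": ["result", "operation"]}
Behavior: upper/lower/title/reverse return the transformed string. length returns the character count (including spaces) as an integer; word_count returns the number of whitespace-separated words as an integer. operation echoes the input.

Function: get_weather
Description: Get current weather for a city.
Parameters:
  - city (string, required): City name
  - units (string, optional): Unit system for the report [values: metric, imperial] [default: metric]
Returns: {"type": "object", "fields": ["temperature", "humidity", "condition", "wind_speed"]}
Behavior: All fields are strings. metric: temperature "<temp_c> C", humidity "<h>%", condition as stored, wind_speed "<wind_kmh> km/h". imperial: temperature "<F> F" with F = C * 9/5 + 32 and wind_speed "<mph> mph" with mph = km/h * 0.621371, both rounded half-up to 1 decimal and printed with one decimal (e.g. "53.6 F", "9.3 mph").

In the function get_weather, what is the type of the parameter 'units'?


The get_weather spec declares:
  - units (string, optional): Unit system for the report [values: metric, imperial] [default: metric]
Type:
string


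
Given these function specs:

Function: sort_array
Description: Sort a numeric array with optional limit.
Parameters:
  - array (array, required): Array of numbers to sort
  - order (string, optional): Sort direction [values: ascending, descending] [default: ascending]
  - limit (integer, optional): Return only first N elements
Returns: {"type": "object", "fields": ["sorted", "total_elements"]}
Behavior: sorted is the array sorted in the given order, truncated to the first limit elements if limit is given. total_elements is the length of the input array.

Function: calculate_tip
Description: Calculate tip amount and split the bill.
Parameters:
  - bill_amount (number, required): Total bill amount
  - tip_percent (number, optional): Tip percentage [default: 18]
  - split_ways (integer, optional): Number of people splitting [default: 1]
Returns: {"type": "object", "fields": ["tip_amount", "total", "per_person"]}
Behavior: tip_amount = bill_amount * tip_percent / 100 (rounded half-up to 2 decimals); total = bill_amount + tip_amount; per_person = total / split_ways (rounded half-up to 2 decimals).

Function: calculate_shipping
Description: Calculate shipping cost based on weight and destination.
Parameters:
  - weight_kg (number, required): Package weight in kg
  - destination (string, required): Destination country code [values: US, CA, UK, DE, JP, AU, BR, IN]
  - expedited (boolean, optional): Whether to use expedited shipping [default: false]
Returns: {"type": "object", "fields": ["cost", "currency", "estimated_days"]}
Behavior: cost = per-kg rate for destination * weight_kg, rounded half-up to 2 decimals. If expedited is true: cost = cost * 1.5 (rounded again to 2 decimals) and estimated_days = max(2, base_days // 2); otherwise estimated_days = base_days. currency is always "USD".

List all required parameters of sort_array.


Parameters of sort_array and their required/optional flag:
  array: required
  order: optional
  limit: optional
array


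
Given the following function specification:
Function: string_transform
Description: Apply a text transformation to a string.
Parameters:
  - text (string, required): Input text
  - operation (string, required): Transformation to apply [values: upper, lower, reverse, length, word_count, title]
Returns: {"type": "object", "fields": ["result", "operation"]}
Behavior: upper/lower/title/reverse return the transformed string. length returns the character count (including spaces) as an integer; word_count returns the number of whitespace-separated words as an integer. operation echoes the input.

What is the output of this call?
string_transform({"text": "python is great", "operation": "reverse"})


reverse('python is great') = 'taerg si nohtyp'
Output:
{"result": "taerg si nohtyp", "operation": "reverse"}


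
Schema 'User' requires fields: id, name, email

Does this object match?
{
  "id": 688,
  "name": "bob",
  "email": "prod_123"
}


Checking required fields... All present.
Valid - all required fields present


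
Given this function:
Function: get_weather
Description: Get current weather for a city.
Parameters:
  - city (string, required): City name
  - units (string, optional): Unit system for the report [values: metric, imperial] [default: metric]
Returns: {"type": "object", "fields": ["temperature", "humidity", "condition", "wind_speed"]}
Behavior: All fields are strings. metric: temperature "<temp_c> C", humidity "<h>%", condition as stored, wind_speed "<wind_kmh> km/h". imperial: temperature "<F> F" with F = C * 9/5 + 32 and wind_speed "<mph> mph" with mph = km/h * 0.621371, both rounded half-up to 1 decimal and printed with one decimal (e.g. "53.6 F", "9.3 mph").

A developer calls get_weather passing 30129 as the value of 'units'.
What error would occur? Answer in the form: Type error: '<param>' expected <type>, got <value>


Spec: 'units' is declared as string; 30129 is an integer.
Type error: 'units' expected string, got 30129


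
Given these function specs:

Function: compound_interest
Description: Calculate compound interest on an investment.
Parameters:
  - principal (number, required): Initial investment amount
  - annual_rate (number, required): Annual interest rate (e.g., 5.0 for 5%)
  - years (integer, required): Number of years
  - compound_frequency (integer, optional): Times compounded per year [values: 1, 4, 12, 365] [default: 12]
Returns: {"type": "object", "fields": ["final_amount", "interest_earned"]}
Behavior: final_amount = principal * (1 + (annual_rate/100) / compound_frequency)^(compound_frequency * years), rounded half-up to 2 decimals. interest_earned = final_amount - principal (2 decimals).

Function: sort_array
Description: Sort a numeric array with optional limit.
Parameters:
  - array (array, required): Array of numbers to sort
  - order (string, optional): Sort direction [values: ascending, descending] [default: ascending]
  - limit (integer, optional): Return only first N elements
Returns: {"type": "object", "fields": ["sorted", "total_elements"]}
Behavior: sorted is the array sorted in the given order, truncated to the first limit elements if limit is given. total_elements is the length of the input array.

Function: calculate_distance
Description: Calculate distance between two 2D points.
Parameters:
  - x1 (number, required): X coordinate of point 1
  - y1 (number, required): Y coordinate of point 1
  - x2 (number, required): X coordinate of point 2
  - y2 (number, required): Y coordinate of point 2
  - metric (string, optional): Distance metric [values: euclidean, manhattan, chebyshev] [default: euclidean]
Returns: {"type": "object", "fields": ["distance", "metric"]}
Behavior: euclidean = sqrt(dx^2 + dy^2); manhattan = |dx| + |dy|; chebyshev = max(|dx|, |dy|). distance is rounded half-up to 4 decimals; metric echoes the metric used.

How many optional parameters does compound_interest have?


Parameters of compound_interest: principal (required), annual_rate (required), years (required), compound_frequency (optional)
Optional count:
1


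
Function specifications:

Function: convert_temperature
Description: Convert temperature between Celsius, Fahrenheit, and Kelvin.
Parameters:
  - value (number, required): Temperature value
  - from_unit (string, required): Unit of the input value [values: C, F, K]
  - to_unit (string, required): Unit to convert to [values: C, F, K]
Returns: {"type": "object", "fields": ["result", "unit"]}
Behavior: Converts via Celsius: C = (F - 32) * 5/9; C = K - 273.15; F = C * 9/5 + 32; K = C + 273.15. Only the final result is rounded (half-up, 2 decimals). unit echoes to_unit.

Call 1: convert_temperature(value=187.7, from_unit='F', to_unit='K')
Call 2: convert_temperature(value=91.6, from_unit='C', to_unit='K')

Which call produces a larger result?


Call 1:
  To C: (187.7 - 32) * 5/9 = 86.5
  To K: 86.5 + 273.15 = 359.65
  Round to 2 decimals: 359.65
  -> 359.65 K
Call 2:
  Input already in C: 91.6
  To K: 91.6 + 273.15 = 364.75
  Round to 2 decimals: 364.75
  -> 364.75 K
Call 2 (364.75 K)


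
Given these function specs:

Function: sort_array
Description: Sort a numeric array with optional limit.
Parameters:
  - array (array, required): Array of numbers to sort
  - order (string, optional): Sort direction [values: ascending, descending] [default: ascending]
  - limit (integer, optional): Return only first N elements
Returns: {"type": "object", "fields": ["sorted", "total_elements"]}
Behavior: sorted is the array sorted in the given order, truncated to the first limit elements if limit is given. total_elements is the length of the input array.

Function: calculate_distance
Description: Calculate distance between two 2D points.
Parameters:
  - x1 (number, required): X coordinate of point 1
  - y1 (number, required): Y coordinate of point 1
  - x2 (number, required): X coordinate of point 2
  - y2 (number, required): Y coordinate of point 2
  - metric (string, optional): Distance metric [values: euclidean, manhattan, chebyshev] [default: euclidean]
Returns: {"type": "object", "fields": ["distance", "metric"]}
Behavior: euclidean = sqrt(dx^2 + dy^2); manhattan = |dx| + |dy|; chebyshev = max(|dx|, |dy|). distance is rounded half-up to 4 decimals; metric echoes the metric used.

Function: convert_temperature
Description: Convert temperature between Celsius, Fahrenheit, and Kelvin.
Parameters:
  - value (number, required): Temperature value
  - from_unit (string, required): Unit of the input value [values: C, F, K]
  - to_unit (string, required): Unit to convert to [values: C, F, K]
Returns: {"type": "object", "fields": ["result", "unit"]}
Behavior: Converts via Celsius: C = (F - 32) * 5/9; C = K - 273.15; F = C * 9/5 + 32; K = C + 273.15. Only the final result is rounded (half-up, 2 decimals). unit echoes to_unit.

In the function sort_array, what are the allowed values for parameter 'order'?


The sort_array spec declares:
  - order (string, optional): Sort direction [values: ascending, descending] [default: ascending]
Allowed values:
ascending, descending


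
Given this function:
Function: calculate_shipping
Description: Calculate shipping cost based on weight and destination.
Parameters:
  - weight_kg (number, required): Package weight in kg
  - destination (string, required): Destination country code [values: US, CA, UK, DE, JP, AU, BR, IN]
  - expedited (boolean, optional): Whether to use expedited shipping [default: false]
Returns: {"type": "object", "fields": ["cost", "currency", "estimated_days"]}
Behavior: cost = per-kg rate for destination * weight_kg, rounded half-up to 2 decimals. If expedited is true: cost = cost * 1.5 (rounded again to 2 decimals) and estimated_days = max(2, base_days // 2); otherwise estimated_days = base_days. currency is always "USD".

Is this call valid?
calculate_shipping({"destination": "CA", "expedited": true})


Checking required parameters...
Missing required parameter: weight_kg
Invalid - missing required parameter 'weight_kg'


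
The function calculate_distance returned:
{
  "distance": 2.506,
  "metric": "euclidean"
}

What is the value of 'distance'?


2.506


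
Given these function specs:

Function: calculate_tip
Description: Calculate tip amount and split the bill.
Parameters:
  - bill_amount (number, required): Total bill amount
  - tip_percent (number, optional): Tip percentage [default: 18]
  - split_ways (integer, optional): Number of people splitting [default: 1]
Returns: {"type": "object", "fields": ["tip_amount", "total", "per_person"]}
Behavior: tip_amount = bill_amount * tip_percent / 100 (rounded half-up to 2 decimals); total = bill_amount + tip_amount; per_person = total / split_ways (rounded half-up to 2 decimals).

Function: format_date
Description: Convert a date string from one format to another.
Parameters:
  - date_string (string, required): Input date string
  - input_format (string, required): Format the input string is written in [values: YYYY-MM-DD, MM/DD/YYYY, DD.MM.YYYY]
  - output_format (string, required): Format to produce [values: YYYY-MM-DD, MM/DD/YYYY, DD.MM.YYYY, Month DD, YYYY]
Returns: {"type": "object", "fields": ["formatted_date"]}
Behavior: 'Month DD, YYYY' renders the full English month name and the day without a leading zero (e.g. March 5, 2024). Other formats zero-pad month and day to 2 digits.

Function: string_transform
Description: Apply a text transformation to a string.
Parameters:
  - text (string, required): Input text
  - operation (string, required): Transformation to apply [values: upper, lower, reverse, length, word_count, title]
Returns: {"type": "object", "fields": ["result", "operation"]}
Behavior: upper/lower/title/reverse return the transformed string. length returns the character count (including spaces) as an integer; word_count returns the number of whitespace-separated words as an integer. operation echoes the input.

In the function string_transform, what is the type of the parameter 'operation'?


The string_transform spec declares:
  - operation (string, required): Transformation to apply [values: upper, lower, reverse, length, word_count, title]
Type:
string


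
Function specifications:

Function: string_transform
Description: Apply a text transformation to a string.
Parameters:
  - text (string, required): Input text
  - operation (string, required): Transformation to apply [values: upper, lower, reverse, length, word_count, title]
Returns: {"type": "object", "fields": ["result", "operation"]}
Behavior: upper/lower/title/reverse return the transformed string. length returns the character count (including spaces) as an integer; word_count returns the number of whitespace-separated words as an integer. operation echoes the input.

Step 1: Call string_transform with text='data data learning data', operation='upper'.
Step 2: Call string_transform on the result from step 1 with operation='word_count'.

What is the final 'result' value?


Step 1: string_transform(text='data data learning data', operation='upper')
  -> result = 'DATA DATA LEARNING DATA'
Step 2: string_transform(text='DATA DATA LEARNING DATA', operation='word_count')
  words: DATA, DATA, LEARNING, DATA -> 4
  -> result = 4
4


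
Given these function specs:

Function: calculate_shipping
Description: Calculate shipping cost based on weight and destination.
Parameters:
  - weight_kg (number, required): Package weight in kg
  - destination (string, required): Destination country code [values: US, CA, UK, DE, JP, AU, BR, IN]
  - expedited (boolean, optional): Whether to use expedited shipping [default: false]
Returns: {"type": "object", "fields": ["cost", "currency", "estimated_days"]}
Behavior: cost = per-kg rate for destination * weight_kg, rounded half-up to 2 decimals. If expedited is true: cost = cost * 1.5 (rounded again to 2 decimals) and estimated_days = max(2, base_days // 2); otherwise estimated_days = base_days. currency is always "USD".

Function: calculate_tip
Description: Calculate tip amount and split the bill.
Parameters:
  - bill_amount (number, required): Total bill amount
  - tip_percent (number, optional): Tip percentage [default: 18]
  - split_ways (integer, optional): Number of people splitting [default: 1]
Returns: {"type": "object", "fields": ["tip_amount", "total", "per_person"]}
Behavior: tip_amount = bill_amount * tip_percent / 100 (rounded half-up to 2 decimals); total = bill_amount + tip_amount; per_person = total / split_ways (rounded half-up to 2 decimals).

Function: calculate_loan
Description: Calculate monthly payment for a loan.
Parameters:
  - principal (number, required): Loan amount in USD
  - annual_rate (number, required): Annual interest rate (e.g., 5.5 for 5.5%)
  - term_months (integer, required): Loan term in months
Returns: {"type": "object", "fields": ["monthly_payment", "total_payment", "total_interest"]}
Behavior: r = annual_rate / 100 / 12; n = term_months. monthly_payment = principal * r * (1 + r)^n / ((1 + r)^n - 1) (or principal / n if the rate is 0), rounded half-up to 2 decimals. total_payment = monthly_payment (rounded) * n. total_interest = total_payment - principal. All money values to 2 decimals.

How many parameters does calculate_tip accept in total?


Parameters of calculate_tip: bill_amount (required), tip_percent (optional), split_ways (optional)
Total:
3
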